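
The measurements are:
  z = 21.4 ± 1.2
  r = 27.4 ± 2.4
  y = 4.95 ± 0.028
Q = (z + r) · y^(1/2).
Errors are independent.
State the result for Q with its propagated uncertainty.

Let u = z + r = 48.8. δu = √(δz² + δr²) = √(1.44 + 5.76) = 2.68, so δu/u = 0.0550.
Q is then a monomial in u, y:
δQ/Q = √((δu/u)² + (½·δy/y)²) = √(0.00302 + 8e-06) = 0.0551
Q = 109, so δQ = 0.0551 × 109 = 5.98.

109 ± 5.98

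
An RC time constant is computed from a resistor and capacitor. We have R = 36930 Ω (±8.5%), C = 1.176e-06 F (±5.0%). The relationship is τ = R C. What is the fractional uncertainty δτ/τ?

0.0986

For a monomial τ ∝ R, C, fractional errors add in quadrature:
  (1·δR/R)² = (1×0.0850)² = 0.00723;  (1·δC/C)² = (1×0.0500)² = 0.00250
δτ/τ = √(0.00973) = 0.0986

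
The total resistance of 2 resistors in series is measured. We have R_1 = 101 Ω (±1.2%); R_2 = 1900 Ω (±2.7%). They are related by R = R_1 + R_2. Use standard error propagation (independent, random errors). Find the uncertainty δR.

R is a linear combination, so absolute uncertainties add in quadrature:
  (δR_1)² = 1.47;  (δR_2)² = 2630
δR = √(2630) = 51.3 Ω

51.3 Ω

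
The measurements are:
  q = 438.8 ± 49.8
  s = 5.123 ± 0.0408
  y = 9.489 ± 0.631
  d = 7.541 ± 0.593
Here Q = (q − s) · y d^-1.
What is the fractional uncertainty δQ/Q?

Let u = q − s = 433.7. δu = √(δq² + δs²) = √(2480 + 0.00166) = 49.8, so δu/u = 0.115.
Q is then a monomial in u, y, d:
δQ/Q = √((δu/u)² + (1·δy/y)² + (-1·δd/d)²) = √(0.0132 + 0.00442 + 0.00618) = 0.154

0.154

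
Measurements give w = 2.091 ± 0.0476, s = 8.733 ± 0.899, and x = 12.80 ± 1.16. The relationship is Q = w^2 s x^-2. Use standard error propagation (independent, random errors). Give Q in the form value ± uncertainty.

0.2331 ± 0.0497

Each factor contributes (exponent × relative error)² to (δQ/Q)²:
  (2·δw/w)² = (2×0.0228)² = 0.00207;  (1·δs/s)² = (1×0.103)² = 0.0106;  (-2·δx/x)² = (-2×0.0906)² = 0.0329
δQ/Q = √(0.0455) = 0.213
Q = 0.2331, so δQ = 0.213 × 0.2331 = 0.0497.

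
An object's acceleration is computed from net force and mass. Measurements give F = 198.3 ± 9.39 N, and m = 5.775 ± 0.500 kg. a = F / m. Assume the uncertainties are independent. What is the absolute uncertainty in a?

For a monomial a ∝ F, m^-1, fractional errors add in quadrature:
  (1·δF/F)² = (1×0.0474)² = 0.00224;  (-1·δm/m)² = (-1×0.0866)² = 0.00750
δa/a = √(0.00974) = 0.0987
a = 34.34 m/s^2, so δa = 0.0987 × 34.34 = 3.39 m/s^2.

3.39 m/s^2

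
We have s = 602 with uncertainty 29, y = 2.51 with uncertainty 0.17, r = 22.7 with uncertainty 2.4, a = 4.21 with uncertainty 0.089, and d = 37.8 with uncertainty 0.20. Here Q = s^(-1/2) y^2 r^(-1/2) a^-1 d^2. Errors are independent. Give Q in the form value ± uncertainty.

18.3 ± 2.73

Relative error in a monomial: (δQ/Q)² = Σ (nᵢ · δxᵢ/xᵢ)².
  (−½·δs/s)² = (-0.5×0.0482)² = 0.000580;  (2·δy/y)² = (2×0.0677)² = 0.0183;  (−½·δr/r)² = (-0.5×0.106)² = 0.00279;  (-1·δa/a)² = (-1×0.0211)² = 0.000447;  (2·δd/d)² = (2×0.00529)² = 0.000112
δQ/Q = √(0.0223) = 0.149
Q = 18.3, so δQ = 0.149 × 18.3 = 2.73.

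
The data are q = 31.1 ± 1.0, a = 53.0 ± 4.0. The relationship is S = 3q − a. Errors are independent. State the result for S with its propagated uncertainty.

40.3 ± 5.00

For a sum/difference, combine absolute errors in quadrature:
  (3·δq)² = 9.00;  (δa)² = 16.0
δS = √(25.0) = 5.00
S = 40.3.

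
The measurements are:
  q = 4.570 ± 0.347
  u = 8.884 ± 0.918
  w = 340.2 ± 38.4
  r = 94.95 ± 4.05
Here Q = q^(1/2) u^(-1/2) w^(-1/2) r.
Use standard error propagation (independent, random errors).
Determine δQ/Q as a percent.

9.55%

Products/powers → add relative errors in quadrature, weighted by exponent:
  (½·δq/q)² = (0.5×0.0759)² = 0.00144;  (−½·δu/u)² = (-0.5×0.103)² = 0.00267;  (−½·δw/w)² = (-0.5×0.113)² = 0.00319;  (1·δr/r)² = (1×0.0427)² = 0.00182
δQ/Q = √(0.00912) = 0.0955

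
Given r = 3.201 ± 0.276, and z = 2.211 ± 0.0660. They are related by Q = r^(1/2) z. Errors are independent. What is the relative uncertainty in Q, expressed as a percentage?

5.24%

For a monomial Q ∝ r^(1/2), z, fractional errors add in quadrature:
  (½·δr/r)² = (0.5×0.0862)² = 0.00186;  (1·δz/z)² = (1×0.0299)² = 0.000891
δQ/Q = √(0.00275) = 0.0524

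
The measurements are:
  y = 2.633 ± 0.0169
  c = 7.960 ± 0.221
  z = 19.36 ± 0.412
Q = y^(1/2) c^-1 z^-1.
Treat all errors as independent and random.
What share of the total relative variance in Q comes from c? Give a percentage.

62.5%

(δQ/Q)² = (½·δy/y)² + (-1·δc/c)² + (-1·δz/z)²
  y term: (0.5×0.00642)² = 1.03e-05
  c term: (-1×0.0278)² = 0.000771
  z term: (-1×0.0213)² = 0.000453
Total = 0.00123. Share from c = 0.000771/0.00123 = 0.625.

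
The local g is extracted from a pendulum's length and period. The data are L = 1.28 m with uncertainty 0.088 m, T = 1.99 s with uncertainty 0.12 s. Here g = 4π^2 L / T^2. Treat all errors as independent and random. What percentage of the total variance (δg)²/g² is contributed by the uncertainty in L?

(δg/g)² = (1·δL/L)² + (-2·δT/T)²
  L term: (1×0.0687)² = 0.00473
  T term: (-2×0.0603)² = 0.0145
Total = 0.0193. Share from L = 0.00473/0.0193 = 0.245.

24.5%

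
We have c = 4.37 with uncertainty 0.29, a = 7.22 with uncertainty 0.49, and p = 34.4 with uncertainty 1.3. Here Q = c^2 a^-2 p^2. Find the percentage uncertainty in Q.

20.4%

Relative error in a monomial: (δQ/Q)² = Σ (nᵢ · δxᵢ/xᵢ)².
  (2·δc/c)² = (2×0.0664)² = 0.0176;  (-2·δa/a)² = (-2×0.0679)² = 0.0184;  (2·δp/p)² = (2×0.0378)² = 0.00571
δQ/Q = √(0.0418) = 0.204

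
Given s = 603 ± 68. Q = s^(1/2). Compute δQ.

1.38

Products/powers → add relative errors in quadrature, weighted by exponent:
  (½·δs/s)² = (0.5×0.113)² = 0.00318
δQ/Q = √(0.00318) = 0.0564
Q = 24.6, so δQ = 0.0564 × 24.6 = 1.38.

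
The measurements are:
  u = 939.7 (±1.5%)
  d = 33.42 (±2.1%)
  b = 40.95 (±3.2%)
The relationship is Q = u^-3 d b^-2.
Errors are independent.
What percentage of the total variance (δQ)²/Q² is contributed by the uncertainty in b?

62.4%

(δQ/Q)² = (-3·δu/u)² + (1·δd/d)² + (-2·δb/b)²
  u term: (-3×0.0150)² = 0.00202
  d term: (1×0.0210)² = 0.000441
  b term: (-2×0.0320)² = 0.00410
Total = 0.00656. Share from b = 0.00410/0.00656 = 0.624.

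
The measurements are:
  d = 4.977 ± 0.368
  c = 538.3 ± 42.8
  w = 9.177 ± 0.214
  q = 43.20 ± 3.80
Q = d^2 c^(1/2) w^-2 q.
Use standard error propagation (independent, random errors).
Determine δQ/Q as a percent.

18.3%

Products/powers → add relative errors in quadrature, weighted by exponent:
  (2·δd/d)² = (2×0.0739)² = 0.0219;  (½·δc/c)² = (0.5×0.0795)² = 0.00158;  (-2·δw/w)² = (-2×0.0233)² = 0.00218;  (1·δq/q)² = (1×0.0880)² = 0.00774
δQ/Q = √(0.0334) = 0.183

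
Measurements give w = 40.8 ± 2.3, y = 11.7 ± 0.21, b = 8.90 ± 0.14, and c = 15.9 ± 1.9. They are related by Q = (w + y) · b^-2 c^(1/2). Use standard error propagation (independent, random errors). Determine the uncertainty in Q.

Let u = w + y = 52.5. δu = √(δw² + δy²) = √(5.29 + 0.0441) = 2.31, so δu/u = 0.0440.
Q is then a monomial in u, b, c:
δQ/Q = √((δu/u)² + (-2·δb/b)² + (½·δc/c)²) = √(0.00194 + 0.000990 + 0.00357) = 0.0806
Q = 2.64, so δQ = 0.0806 × 2.64 = 0.213.

0.213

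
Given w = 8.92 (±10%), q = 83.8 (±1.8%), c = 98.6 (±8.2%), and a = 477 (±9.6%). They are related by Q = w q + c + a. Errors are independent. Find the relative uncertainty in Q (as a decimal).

Let p = w·q = 747. δp/p = √((1·δw/w)² + (1·δq/q)²) = √(0.0100 + 0.000324) = 0.102, so δp = 76.0.
Q = p + c + a: δQ = √(δp² + δc² + δa²) = √(5770 + 65.4 + 2100) = 89.1
Q = 1320, so δQ/Q = 89.1/1320 = 0.0673.

0.0673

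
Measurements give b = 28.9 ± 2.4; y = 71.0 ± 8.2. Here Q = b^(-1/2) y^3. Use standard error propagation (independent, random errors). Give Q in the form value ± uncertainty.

Each factor contributes (exponent × relative error)² to (δQ/Q)²:
  (−½·δb/b)² = (-0.5×0.0830)² = 0.00172;  (3·δy/y)² = (3×0.115)² = 0.120
δQ/Q = √(0.122) = 0.349
Q = 66600, so δQ = 0.349 × 66600 = 23200.

66600 ± 23200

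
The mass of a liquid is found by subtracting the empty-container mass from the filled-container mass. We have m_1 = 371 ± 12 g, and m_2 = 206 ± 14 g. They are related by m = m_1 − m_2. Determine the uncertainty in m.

18.4 g

Sums and differences: (δm)² = Σ (cᵢ δxᵢ)².
  (δm_1)² = 144;  (δm_2)² = 196
δm = √(340) = 18.4 g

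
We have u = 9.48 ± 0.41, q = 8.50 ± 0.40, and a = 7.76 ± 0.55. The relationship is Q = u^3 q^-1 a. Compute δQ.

Q is a product of powers, so relative uncertainties combine in quadrature:
  (3·δu/u)² = (3×0.0432)² = 0.0168;  (-1·δq/q)² = (-1×0.0471)² = 0.00221;  (1·δa/a)² = (1×0.0709)² = 0.00502
δQ/Q = √(0.0241) = 0.155
Q = 778, so δQ = 0.155 × 778 = 121.

121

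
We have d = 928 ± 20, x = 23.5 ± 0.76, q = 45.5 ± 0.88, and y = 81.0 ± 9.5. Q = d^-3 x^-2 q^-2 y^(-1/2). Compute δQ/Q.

Each factor contributes (exponent × relative error)² to (δQ/Q)²:
  (-3·δd/d)² = (-3×0.0216)² = 0.00418;  (-2·δx/x)² = (-2×0.0323)² = 0.00418;  (-2·δq/q)² = (-2×0.0193)² = 0.00150;  (−½·δy/y)² = (-0.5×0.117)² = 0.00344
δQ/Q = √(0.0133) = 0.115

0.115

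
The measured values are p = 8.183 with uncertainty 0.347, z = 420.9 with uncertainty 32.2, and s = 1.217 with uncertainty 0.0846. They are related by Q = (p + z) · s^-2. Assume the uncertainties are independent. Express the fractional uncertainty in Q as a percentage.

15.8%

Let u = p + z = 429.1. δu = √(δp² + δz²) = √(0.120 + 1040) = 32.2, so δu/u = 0.0750.
Q is then a monomial in u, s:
δQ/Q = √((δu/u)² + (-2·δs/s)²) = √(0.00563 + 0.0193) = 0.158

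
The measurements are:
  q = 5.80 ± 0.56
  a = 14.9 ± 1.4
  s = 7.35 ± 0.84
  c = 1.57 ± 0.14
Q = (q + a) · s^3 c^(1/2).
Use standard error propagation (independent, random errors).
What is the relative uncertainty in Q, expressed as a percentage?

Let u = q + a = 20.7. δu = √(δq² + δa²) = √(0.314 + 1.96) = 1.51, so δu/u = 0.0728.
Q is then a monomial in u, s, c:
δQ/Q = √((δu/u)² + (3·δs/s)² + (½·δc/c)²) = √(0.00531 + 0.118 + 0.00199) = 0.353

35.3%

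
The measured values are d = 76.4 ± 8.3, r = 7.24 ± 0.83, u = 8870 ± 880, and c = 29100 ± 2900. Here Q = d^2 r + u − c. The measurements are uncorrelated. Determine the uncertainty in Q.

10800

Let p = d^2·r = 42300. δp/p = √((2·δd/d)² + (1·δr/r)²) = √(0.0472 + 0.0131) = 0.246, so δp = 10400.
Q = p + u − c: δQ = √(δp² + δu² + δc²) = √(1.08e+08 + 7.74e+05 + 8.41e+06) = 10800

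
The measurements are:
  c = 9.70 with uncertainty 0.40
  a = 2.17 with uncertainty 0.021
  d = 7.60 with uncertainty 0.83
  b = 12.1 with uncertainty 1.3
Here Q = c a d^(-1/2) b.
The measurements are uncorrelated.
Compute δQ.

For a monomial Q ∝ c, a, d^(-1/2), b, fractional errors add in quadrature:
  (1·δc/c)² = (1×0.0412)² = 0.00170;  (1·δa/a)² = (1×0.00968)² = 9.37e-05;  (−½·δd/d)² = (-0.5×0.109)² = 0.00298;  (1·δb/b)² = (1×0.107)² = 0.0115
δQ/Q = √(0.0163) = 0.128
Q = 92.4, so δQ = 0.128 × 92.4 = 11.8.

11.8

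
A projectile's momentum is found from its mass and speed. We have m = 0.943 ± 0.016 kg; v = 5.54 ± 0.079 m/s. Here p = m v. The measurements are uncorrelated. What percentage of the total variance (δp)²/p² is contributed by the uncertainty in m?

(δp/p)² = (1·δm/m)² + (1·δv/v)²
  m term: (1×0.0170)² = 0.000288
  v term: (1×0.0143)² = 0.000203
Total = 0.000491. Share from m = 0.000288/0.000491 = 0.586.

58.6%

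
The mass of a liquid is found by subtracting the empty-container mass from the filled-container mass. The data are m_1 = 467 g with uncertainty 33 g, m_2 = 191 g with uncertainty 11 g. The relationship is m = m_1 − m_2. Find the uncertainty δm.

34.8 g

Absolute uncertainties add in quadrature for a linear combination:
  (δm_1)² = 1090;  (δm_2)² = 121
δm = √(1210) = 34.8 g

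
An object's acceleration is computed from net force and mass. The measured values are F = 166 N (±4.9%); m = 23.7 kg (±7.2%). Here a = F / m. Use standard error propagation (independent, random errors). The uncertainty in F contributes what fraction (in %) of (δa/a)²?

(δa/a)² = (1·δF/F)² + (-1·δm/m)²
  F term: (1×0.0490)² = 0.00240
  m term: (-1×0.0720)² = 0.00518
Total = 0.00759. Share from F = 0.00240/0.00759 = 0.317.

31.7%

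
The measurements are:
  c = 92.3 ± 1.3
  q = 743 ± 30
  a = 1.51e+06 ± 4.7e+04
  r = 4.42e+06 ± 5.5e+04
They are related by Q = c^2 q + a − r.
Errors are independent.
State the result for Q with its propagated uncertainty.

(3.42 ± 0.320) × 10^6

Let p = c^2·q = 6.33e+06. δp/p = √((2·δc/c)² + (1·δq/q)²) = √(0.000793 + 0.00163) = 0.0492, so δp = 3.12e+05.
Q = p + a − r: δQ = √(δp² + δa² + δr²) = √(9.71e+10 + 2.21e+09 + 3.02e+09) = 3.2e+05
Q = 3.42e+06.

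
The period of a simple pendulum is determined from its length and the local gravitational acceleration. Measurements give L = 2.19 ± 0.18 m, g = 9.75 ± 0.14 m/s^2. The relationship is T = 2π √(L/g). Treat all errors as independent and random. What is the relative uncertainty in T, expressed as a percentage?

Since T is a product/quotient, work with relative uncertainties:
  (½·δL/L)² = (0.5×0.0822)² = 0.00169;  (−½·δg/g)² = (-0.5×0.0144)² = 5.15e-05
δT/T = √(0.00174) = 0.0417

4.17%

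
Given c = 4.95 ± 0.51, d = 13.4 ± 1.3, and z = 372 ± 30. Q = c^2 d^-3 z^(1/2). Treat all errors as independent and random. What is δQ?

Each factor contributes (exponent × relative error)² to (δQ/Q)²:
  (2·δc/c)² = (2×0.103)² = 0.0425;  (-3·δd/d)² = (-3×0.0970)² = 0.0847;  (½·δz/z)² = (0.5×0.0806)² = 0.00163
δQ/Q = √(0.129) = 0.359
Q = 0.196, so δQ = 0.359 × 0.196 = 0.0705.

0.0705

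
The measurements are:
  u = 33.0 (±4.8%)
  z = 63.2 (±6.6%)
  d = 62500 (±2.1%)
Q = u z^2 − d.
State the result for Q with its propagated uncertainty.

Let p = u·z^2 = 1.32e+05. δp/p = √((1·δu/u)² + (2·δz/z)²) = √(0.00230 + 0.0174) = 0.140, so δp = 18500.
Q = p − d: δQ = √(δp² + δd²) = √(3.43e+08 + 1.72e+06) = 18600
Q = 69300.

69300 ± 18600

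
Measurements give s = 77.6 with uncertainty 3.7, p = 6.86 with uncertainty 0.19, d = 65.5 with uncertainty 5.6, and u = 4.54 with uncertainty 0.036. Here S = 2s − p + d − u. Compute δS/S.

For a sum/difference, combine absolute errors in quadrature:
  (2·δs)² = 54.8;  (δp)² = 0.0361;  (δd)² = 31.4;  (δu)² = 0.00130
δS = √(86.2) = 9.28
S = 209, so δS/S = 9.28/209 = 0.0443.

0.0443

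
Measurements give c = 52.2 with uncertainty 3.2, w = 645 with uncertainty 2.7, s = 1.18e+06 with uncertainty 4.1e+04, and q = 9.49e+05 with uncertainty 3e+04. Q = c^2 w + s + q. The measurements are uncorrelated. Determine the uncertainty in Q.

2.22e+05

Let p = c^2·w = 1.76e+06. δp/p = √((2·δc/c)² + (1·δw/w)²) = √(0.0150 + 1.75e-05) = 0.123, so δp = 2.16e+05.
Q = p + s + q: δQ = √(δp² + δs² + δq²) = √(4.65e+10 + 1.68e+09 + 9e+08) = 2.22e+05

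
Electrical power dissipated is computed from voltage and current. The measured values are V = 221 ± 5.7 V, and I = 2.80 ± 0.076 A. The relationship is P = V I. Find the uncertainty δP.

23.2 W

Relative error in a monomial: (δP/P)² = Σ (nᵢ · δxᵢ/xᵢ)².
  (1·δV/V)² = (1×0.0258)² = 0.000665;  (1·δI/I)² = (1×0.0271)² = 0.000737
δP/P = √(0.00140) = 0.0374
P = 619 W, so δP = 0.0374 × 619 = 23.2 W.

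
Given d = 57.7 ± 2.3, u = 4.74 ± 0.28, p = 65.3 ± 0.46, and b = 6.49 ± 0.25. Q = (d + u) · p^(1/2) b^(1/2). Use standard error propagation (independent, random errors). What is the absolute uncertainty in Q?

Let w = d + u = 62.4. δw = √(δd² + δu²) = √(5.29 + 0.0784) = 2.32, so δw/w = 0.0371.
Q is then a monomial in w, p, b:
δQ/Q = √((δw/w)² + (½·δp/p)² + (½·δb/b)²) = √(0.00138 + 1.24e-05 + 0.000371) = 0.0420
Q = 1290, so δQ = 0.0420 × 1290 = 53.9.

53.9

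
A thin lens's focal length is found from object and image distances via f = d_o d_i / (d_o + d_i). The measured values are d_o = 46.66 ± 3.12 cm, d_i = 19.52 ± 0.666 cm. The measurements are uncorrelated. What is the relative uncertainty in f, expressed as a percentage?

∂f/∂d_o = (d_i/(d_o+d_i))² = 0.0870;  ∂f/∂d_i = (d_o/(d_o+d_i))² = 0.497
δf = √((∂f/∂d_o · δd_o)² + (∂f/∂d_i · δd_i)²) = √(0.0737 + 0.110) = 0.428 cm
f = 13.76 cm, so δf/f = 0.428/13.76 = 0.0311.

3.11%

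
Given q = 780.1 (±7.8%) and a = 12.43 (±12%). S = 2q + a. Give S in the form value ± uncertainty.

For a sum/difference, combine absolute errors in quadrature:
  (2·δq)² = 14800;  (δa)² = 2.22
δS = √(14800) = 122
S = 1573.

1573 ± 122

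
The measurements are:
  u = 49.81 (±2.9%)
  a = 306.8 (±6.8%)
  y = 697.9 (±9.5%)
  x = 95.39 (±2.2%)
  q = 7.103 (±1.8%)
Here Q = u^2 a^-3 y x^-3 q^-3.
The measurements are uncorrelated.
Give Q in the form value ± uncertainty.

Each factor contributes (exponent × relative error)² to (δQ/Q)²:
  (2·δu/u)² = (2×0.0290)² = 0.00336;  (-3·δa/a)² = (-3×0.0680)² = 0.0416;  (1·δy/y)² = (1×0.0950)² = 0.00903;  (-3·δx/x)² = (-3×0.0220)² = 0.00436;  (-3·δq/q)² = (-3×0.0180)² = 0.00292
δQ/Q = √(0.0613) = 0.248
Q = 1.928e-10, so δQ = 0.248 × 1.928e-10 = 4.77e-11.

(1.928 ± 0.477) × 10^-10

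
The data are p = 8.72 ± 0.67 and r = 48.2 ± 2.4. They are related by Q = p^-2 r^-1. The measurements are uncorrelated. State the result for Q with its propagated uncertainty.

For a monomial Q ∝ p^-2, r^-1, fractional errors add in quadrature:
  (-2·δp/p)² = (-2×0.0768)² = 0.0236;  (-1·δr/r)² = (-1×0.0498)² = 0.00248
δQ/Q = √(0.0261) = 0.162
Q = 0.000273, so δQ = 0.162 × 0.000273 = 4.41e-05.

(2.73 ± 0.441) × 10^-4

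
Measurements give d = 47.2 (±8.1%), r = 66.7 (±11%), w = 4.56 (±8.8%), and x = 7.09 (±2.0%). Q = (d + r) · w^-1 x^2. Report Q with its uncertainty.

1260 ± 152

Let u = d + r = 114. δu = √(δd² + δr²) = √(14.6 + 53.8) = 8.27, so δu/u = 0.0726.
Q is then a monomial in u, w, x:
δQ/Q = √((δu/u)² + (-1·δw/w)² + (2·δx/x)²) = √(0.00528 + 0.00774 + 0.00160) = 0.121
Q = 1260, so δQ = 0.121 × 1260 = 152.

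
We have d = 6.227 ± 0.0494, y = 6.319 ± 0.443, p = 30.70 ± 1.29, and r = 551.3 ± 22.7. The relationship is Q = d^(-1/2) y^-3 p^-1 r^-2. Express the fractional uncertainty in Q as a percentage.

23.0%

Products/powers → add relative errors in quadrature, weighted by exponent:
  (−½·δd/d)² = (-0.5×0.00793)² = 1.57e-05;  (-3·δy/y)² = (-3×0.0701)² = 0.0442;  (-1·δp/p)² = (-1×0.0420)² = 0.00177;  (-2·δr/r)² = (-2×0.0412)² = 0.00678
δQ/Q = √(0.0528) = 0.230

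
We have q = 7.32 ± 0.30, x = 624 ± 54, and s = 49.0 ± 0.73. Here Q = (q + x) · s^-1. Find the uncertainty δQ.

1.12

Let u = q + x = 631. δu = √(δq² + δx²) = √(0.0900 + 2920) = 54.0, so δu/u = 0.0855.
Q is then a monomial in u, s:
δQ/Q = √((δu/u)² + (-1·δs/s)²) = √(0.00732 + 0.000222) = 0.0868
Q = 12.9, so δQ = 0.0868 × 12.9 = 1.12.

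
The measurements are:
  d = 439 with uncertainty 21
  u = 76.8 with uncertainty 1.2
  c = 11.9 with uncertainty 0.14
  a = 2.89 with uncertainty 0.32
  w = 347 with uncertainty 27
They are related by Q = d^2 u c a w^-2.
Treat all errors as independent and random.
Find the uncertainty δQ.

907

For a monomial Q ∝ d^2, u, c, a, w^-2, fractional errors add in quadrature:
  (2·δd/d)² = (2×0.0478)² = 0.00915;  (1·δu/u)² = (1×0.0156)² = 0.000244;  (1·δc/c)² = (1×0.0118)² = 0.000138;  (1·δa/a)² = (1×0.111)² = 0.0123;  (-2·δw/w)² = (-2×0.0778)² = 0.0242
δQ/Q = √(0.0460) = 0.215
Q = 4230, so δQ = 0.215 × 4230 = 907.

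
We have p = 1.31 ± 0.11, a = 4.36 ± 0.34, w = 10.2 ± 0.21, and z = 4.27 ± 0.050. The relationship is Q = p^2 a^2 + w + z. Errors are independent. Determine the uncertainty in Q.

7.48

Let h = p^2·a^2 = 32.6. δh/h = √((2·δp/p)² + (2·δa/a)²) = √(0.0282 + 0.0243) = 0.229, so δh = 7.48.
Q = h + w + z: δQ = √(δh² + δw² + δz²) = √(55.9 + 0.0441 + 0.00250) = 7.48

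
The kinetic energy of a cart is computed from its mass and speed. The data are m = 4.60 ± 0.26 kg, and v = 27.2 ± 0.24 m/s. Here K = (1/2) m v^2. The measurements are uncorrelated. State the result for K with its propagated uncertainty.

Each factor contributes (exponent × relative error)² to (δK/K)²:
  (1·δm/m)² = (1×0.0565)² = 0.00319;  (2·δv/v)² = (2×0.00882)² = 0.000311
δK/K = √(0.00351) = 0.0592
K = 1700 J, so δK = 0.0592 × 1700 = 101 J.

1700 ± 101 J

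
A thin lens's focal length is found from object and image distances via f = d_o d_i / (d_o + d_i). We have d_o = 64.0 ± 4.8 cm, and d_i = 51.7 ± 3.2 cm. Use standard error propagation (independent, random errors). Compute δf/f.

0.0479

∂f/∂d_o = (d_i/(d_o+d_i))² = 0.200;  ∂f/∂d_i = (d_o/(d_o+d_i))² = 0.306
δf = √((∂f/∂d_o · δd_o)² + (∂f/∂d_i · δd_i)²) = √(0.919 + 0.959) = 1.37 cm
f = 28.6 cm, so δf/f = 1.37/28.6 = 0.0479.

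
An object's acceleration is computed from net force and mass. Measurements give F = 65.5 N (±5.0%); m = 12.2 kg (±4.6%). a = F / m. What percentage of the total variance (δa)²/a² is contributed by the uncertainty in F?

(δa/a)² = (1·δF/F)² + (-1·δm/m)²
  F term: (1×0.0500)² = 0.00250
  m term: (-1×0.0460)² = 0.00212
Total = 0.00462. Share from F = 0.00250/0.00462 = 0.542.

54.2%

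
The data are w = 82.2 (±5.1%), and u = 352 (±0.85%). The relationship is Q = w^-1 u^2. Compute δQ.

81.0

Products/powers → add relative errors in quadrature, weighted by exponent:
  (-1·δw/w)² = (-1×0.0510)² = 0.00260;  (2·δu/u)² = (2×0.00850)² = 0.000289
δQ/Q = √(0.00289) = 0.0538
Q = 1510, so δQ = 0.0538 × 1510 = 81.0.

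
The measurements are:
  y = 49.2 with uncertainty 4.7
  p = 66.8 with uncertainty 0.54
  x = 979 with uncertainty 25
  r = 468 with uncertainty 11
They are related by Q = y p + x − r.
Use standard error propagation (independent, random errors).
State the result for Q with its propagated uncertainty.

Let w = y·p = 3290. δw/w = √((1·δy/y)² + (1·δp/p)²) = √(0.00913 + 6.53e-05) = 0.0959, so δw = 315.
Q = w + x − r: δQ = √(δw² + δx² + δr²) = √(99300 + 625 + 121) = 316
Q = 3800.

3800 ± 316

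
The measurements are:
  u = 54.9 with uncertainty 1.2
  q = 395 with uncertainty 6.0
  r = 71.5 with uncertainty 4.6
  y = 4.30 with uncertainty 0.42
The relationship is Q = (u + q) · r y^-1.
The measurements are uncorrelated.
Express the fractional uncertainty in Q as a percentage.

11.8%

Let w = u + q = 450. δw = √(δu² + δq²) = √(1.44 + 36.0) = 6.12, so δw/w = 0.0136.
Q is then a monomial in w, r, y:
δQ/Q = √((δw/w)² + (1·δr/r)² + (-1·δy/y)²) = √(0.000185 + 0.00414 + 0.00954) = 0.118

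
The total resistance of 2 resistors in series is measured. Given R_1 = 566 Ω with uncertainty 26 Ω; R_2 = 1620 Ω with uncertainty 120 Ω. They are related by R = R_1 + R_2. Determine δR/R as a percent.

5.62%

For a sum/difference, combine absolute errors in quadrature:
  (δR_1)² = 676;  (δR_2)² = 14400
δR = √(15100) = 123 Ω
R = 2190 Ω, so δR/R = 123/2190 = 0.0562.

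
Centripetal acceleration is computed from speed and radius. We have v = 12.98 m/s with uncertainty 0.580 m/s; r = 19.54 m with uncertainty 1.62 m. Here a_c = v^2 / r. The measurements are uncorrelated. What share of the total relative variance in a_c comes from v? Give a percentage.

(δa_c/a_c)² = (2·δv/v)² + (-1·δr/r)²
  v term: (2×0.0447)² = 0.00799
  r term: (-1×0.0829)² = 0.00687
Total = 0.0149. Share from v = 0.00799/0.0149 = 0.537.

53.7%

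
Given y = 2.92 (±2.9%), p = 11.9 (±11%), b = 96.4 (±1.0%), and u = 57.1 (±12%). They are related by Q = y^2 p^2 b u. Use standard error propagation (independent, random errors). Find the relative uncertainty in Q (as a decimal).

0.257

Products/powers → add relative errors in quadrature, weighted by exponent:
  (2·δy/y)² = (2×0.0290)² = 0.00336;  (2·δp/p)² = (2×0.110)² = 0.0484;  (1·δb/b)² = (1×0.0100)² = 0.000100;  (1·δu/u)² = (1×0.120)² = 0.0144
δQ/Q = √(0.0663) = 0.257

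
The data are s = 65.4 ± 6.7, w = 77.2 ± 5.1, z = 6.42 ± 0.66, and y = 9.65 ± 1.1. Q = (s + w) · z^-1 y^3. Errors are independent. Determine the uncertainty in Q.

Let u = s + w = 143. δu = √(δs² + δw²) = √(44.9 + 26.0) = 8.42, so δu/u = 0.0590.
Q is then a monomial in u, z, y:
δQ/Q = √((δu/u)² + (-1·δz/z)² + (3·δy/y)²) = √(0.00349 + 0.0106 + 0.117) = 0.362
Q = 20000, so δQ = 0.362 × 20000 = 7220.

7220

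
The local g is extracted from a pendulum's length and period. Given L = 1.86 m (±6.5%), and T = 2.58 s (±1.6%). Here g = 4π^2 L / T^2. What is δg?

Since g is a product/quotient, work with relative uncertainties:
  (1·δL/L)² = (1×0.0650)² = 0.00423;  (-2·δT/T)² = (-2×0.0160)² = 0.00102
δg/g = √(0.00525) = 0.0724
g = 11.0 m/s^2, so δg = 0.0724 × 11.0 = 0.799 m/s^2.

0.799 m/s^2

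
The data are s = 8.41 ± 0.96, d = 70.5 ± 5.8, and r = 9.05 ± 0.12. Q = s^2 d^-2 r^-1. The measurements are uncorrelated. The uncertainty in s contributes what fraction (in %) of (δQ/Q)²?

(δQ/Q)² = (2·δs/s)² + (-2·δd/d)² + (-1·δr/r)²
  s term: (2×0.114)² = 0.0521
  d term: (-2×0.0823)² = 0.0271
  r term: (-1×0.0133)² = 0.000176
Total = 0.0794. Share from s = 0.0521/0.0794 = 0.657.

65.7%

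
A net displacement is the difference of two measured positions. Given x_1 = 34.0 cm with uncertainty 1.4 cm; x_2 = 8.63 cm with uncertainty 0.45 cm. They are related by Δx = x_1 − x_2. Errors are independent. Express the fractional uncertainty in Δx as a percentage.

5.80%

For a sum/difference, combine absolute errors in quadrature:
  (δx_1)² = 1.96;  (δx_2)² = 0.203
δΔx = √(2.16) = 1.47 cm
Δx = 25.4 cm, so δΔx/Δx = 1.47/25.4 = 0.0580.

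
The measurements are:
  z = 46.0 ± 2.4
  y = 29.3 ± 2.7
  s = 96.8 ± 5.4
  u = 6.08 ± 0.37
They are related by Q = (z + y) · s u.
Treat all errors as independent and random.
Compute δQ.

Let w = z + y = 75.3. δw = √(δz² + δy²) = √(5.76 + 7.29) = 3.61, so δw/w = 0.0480.
Q is then a monomial in w, s, u:
δQ/Q = √((δw/w)² + (1·δs/s)² + (1·δu/u)²) = √(0.00230 + 0.00311 + 0.00370) = 0.0955
Q = 44300, so δQ = 0.0955 × 44300 = 4230.

4230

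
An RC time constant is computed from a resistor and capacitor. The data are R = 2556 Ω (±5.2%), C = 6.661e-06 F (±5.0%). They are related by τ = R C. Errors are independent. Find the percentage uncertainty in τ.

Relative error in a monomial: (δτ/τ)² = Σ (nᵢ · δxᵢ/xᵢ)².
  (1·δR/R)² = (1×0.0520)² = 0.00270;  (1·δC/C)² = (1×0.0500)² = 0.00250
δτ/τ = √(0.00520) = 0.0721

7.21%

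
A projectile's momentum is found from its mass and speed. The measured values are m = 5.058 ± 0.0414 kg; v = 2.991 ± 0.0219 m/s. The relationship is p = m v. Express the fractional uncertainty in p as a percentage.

Relative error in a monomial: (δp/p)² = Σ (nᵢ · δxᵢ/xᵢ)².
  (1·δm/m)² = (1×0.00819)² = 6.7e-05;  (1·δv/v)² = (1×0.00732)² = 5.36e-05
δp/p = √(0.000121) = 0.0110

1.10%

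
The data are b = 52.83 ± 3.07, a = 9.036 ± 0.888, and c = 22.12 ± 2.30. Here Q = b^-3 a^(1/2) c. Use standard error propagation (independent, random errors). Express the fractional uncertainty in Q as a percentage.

Since Q is a product/quotient, work with relative uncertainties:
  (-3·δb/b)² = (-3×0.0581)² = 0.0304;  (½·δa/a)² = (0.5×0.0983)² = 0.00241;  (1·δc/c)² = (1×0.104)² = 0.0108
δQ/Q = √(0.0436) = 0.209

20.9%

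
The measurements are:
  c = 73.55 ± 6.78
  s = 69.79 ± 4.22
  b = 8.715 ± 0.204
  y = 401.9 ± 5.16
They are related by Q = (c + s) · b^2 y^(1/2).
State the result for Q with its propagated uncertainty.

218300 ± 15900

Let u = c + s = 143.3. δu = √(δc² + δs²) = √(46.0 + 17.8) = 7.99, so δu/u = 0.0557.
Q is then a monomial in u, b, y:
δQ/Q = √((δu/u)² + (2·δb/b)² + (½·δy/y)²) = √(0.00310 + 0.00219 + 4.12e-05) = 0.0731
Q = 218300, so δQ = 0.0731 × 218300 = 15900.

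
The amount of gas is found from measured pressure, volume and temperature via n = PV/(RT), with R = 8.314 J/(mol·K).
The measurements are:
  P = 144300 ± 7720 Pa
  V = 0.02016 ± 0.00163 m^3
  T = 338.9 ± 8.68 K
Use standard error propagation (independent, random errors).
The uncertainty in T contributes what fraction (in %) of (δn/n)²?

6.52%

(δn/n)² = (1·δP/P)² + (1·δV/V)² + (-1·δT/T)²
  P term: (1×0.0535)² = 0.00286
  V term: (1×0.0809)² = 0.00654
  T term: (-1×0.0256)² = 0.000656
Total = 0.0101. Share from T = 0.000656/0.0101 = 0.0652.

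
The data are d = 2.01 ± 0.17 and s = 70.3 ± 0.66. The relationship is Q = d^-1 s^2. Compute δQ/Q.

0.0866

For a monomial Q ∝ d^-1, s^2, fractional errors add in quadrature:
  (-1·δd/d)² = (-1×0.0846)² = 0.00715;  (2·δs/s)² = (2×0.00939)² = 0.000353
δQ/Q = √(0.00751) = 0.0866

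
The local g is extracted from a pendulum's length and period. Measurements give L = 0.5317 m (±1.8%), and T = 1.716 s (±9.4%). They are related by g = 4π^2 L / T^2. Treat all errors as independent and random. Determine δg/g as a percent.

For a monomial g ∝ L, T^-2, fractional errors add in quadrature:
  (1·δL/L)² = (1×0.0180)² = 0.000324;  (-2·δT/T)² = (-2×0.0940)² = 0.0353
δg/g = √(0.0357) = 0.189

18.9%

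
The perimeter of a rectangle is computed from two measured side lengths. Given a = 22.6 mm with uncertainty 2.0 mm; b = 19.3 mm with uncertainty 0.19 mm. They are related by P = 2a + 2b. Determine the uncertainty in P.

4.02 mm

Sums and differences: (δP)² = Σ (cᵢ δxᵢ)².
  (2·δa)² = 16.0;  (2·δb)² = 0.144
δP = √(16.1) = 4.02 mm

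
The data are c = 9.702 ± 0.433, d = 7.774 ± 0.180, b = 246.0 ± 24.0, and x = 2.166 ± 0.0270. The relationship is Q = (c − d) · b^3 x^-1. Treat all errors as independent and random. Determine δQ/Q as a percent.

38.1%

Let u = c − d = 1.928. δu = √(δc² + δd²) = √(0.187 + 0.0324) = 0.469, so δu/u = 0.243.
Q is then a monomial in u, b, x:
δQ/Q = √((δu/u)² + (3·δb/b)² + (-1·δx/x)²) = √(0.0592 + 0.0857 + 0.000155) = 0.381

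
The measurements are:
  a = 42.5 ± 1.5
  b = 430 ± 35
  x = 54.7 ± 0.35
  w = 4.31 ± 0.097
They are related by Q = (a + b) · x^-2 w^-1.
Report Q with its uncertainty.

0.0366 ± 0.00288

Let u = a + b = 472. δu = √(δa² + δb²) = √(2.25 + 1220) = 35.0, so δu/u = 0.0741.
Q is then a monomial in u, x, w:
δQ/Q = √((δu/u)² + (-2·δx/x)² + (-1·δw/w)²) = √(0.00550 + 0.000164 + 0.000507) = 0.0785
Q = 0.0366, so δQ = 0.0785 × 0.0366 = 0.00288.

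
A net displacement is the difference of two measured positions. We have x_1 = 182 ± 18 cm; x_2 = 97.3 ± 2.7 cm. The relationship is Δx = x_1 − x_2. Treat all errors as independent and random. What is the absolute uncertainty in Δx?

Absolute uncertainties add in quadrature for a linear combination:
  (δx_1)² = 324;  (δx_2)² = 7.29
δΔx = √(331) = 18.2 cm

18.2 cm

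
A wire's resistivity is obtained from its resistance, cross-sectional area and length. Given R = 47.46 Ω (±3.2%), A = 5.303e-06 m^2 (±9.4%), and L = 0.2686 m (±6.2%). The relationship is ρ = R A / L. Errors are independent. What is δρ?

0.000110 Ω·m

Since ρ is a product/quotient, work with relative uncertainties:
  (1·δR/R)² = (1×0.0320)² = 0.00102;  (1·δA/A)² = (1×0.0940)² = 0.00884;  (-1·δL/L)² = (-1×0.0620)² = 0.00384
δρ/ρ = √(0.0137) = 0.117
ρ = 0.0009370 Ω·m, so δρ = 0.117 × 0.0009370 = 0.000110 Ω·m.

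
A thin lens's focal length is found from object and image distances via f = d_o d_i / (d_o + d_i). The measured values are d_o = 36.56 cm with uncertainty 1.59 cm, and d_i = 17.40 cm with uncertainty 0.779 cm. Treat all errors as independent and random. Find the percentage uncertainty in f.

∂f/∂d_o = (d_i/(d_o+d_i))² = 0.104;  ∂f/∂d_i = (d_o/(d_o+d_i))² = 0.459
δf = √((∂f/∂d_o · δd_o)² + (∂f/∂d_i · δd_i)²) = √(0.0273 + 0.128) = 0.394 cm
f = 11.79 cm, so δf/f = 0.394/11.79 = 0.0334.

3.34%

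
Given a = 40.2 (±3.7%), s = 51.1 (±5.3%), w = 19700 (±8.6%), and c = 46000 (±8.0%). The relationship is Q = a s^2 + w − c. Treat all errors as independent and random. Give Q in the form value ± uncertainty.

78700 ± 12500

Let p = a·s^2 = 1.05e+05. δp/p = √((1·δa/a)² + (2·δs/s)²) = √(0.00137 + 0.0112) = 0.112, so δp = 11800.
Q = p + w − c: δQ = √(δp² + δw² + δc²) = √(1.39e+08 + 2.87e+06 + 1.35e+07) = 12500
Q = 78700.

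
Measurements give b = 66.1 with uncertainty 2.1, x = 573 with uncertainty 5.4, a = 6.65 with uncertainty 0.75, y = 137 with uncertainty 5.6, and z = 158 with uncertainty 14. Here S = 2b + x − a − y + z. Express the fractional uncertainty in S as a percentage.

2.30%

Sums and differences: (δS)² = Σ (cᵢ δxᵢ)².
  (2·δb)² = 17.6;  (δx)² = 29.2;  (δa)² = 0.562;  (δy)² = 31.4;  (δz)² = 196
δS = √(275) = 16.6
S = 720, so δS/S = 16.6/720 = 0.0230.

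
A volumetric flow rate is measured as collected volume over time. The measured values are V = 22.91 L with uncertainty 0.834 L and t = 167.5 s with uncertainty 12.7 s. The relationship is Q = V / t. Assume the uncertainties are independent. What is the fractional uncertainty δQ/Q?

Since Q is a product/quotient, work with relative uncertainties:
  (1·δV/V)² = (1×0.0364)² = 0.00133;  (-1·δt/t)² = (-1×0.0758)² = 0.00575
δQ/Q = √(0.00707) = 0.0841

0.0841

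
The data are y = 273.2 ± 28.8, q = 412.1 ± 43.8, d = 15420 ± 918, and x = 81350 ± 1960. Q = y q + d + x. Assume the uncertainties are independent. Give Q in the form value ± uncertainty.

Let p = y·q = 112600. δp/p = √((1·δy/y)² + (1·δq/q)²) = √(0.0111 + 0.0113) = 0.150, so δp = 16900.
Q = p + d + x: δQ = √(δp² + δd² + δx²) = √(2.84e+08 + 8.43e+05 + 3.84e+06) = 17000
Q = 209400.

209400 ± 17000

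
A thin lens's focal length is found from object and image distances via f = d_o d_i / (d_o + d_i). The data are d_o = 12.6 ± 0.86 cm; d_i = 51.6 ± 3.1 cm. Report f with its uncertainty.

10.1 ± 0.568 cm

∂f/∂d_o = (d_i/(d_o+d_i))² = 0.646;  ∂f/∂d_i = (d_o/(d_o+d_i))² = 0.0385
δf = √((∂f/∂d_o · δd_o)² + (∂f/∂d_i · δd_i)²) = √(0.309 + 0.0143) = 0.568 cm
f = 10.1 cm.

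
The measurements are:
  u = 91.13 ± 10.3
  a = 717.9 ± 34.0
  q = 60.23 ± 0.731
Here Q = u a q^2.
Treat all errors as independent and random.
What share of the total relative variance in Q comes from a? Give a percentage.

(δQ/Q)² = (1·δu/u)² + (1·δa/a)² + (2·δq/q)²
  u term: (1×0.113)² = 0.0128
  a term: (1×0.0474)² = 0.00224
  q term: (2×0.0121)² = 0.000589
Total = 0.0156. Share from a = 0.00224/0.0156 = 0.144.

14.4%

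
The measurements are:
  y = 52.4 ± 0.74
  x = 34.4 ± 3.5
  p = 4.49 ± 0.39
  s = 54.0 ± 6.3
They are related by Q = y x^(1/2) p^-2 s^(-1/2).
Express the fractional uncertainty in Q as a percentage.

Since Q is a product/quotient, work with relative uncertainties:
  (1·δy/y)² = (1×0.0141)² = 0.000199;  (½·δx/x)² = (0.5×0.102)² = 0.00259;  (-2·δp/p)² = (-2×0.0869)² = 0.0302;  (−½·δs/s)² = (-0.5×0.117)² = 0.00340
δQ/Q = √(0.0364) = 0.191

19.1%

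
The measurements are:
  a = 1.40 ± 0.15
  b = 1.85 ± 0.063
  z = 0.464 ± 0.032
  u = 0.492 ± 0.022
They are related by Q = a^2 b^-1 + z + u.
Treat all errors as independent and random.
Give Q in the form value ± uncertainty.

2.02 ± 0.233

Let p = a^2·b^-1 = 1.06. δp/p = √((2·δa/a)² + (-1·δb/b)²) = √(0.0459 + 0.00116) = 0.217, so δp = 0.230.
Q = p + z + u: δQ = √(δp² + δz² + δu²) = √(0.0528 + 0.00102 + 0.000484) = 0.233
Q = 2.02.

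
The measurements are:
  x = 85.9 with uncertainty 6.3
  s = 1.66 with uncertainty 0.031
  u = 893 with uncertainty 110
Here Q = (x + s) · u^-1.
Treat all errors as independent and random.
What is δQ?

Let w = x + s = 87.6. δw = √(δx² + δs²) = √(39.7 + 0.000961) = 6.30, so δw/w = 0.0720.
Q is then a monomial in w, u:
δQ/Q = √((δw/w)² + (-1·δu/u)²) = √(0.00518 + 0.0152) = 0.143
Q = 0.0981, so δQ = 0.143 × 0.0981 = 0.0140.

0.0140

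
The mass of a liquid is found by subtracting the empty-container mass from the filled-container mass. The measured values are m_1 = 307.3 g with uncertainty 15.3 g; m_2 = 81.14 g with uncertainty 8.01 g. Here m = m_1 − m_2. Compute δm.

17.3 g

Sums and differences: (δm)² = Σ (cᵢ δxᵢ)².
  (δm_1)² = 234;  (δm_2)² = 64.2
δm = √(298) = 17.3 g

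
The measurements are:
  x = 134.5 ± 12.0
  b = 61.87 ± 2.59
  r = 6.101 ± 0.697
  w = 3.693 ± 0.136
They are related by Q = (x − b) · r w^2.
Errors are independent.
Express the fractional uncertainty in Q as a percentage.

21.7%

Let u = x − b = 72.63. δu = √(δx² + δb²) = √(144 + 6.71) = 12.3, so δu/u = 0.169.
Q is then a monomial in u, r, w:
δQ/Q = √((δu/u)² + (1·δr/r)² + (2·δw/w)²) = √(0.0286 + 0.0131 + 0.00542) = 0.217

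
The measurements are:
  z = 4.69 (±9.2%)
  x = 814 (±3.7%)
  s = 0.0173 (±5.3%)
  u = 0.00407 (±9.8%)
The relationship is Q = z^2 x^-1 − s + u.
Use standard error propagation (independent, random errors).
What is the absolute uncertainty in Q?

0.00517

Let p = z^2·x^-1 = 0.0270. δp/p = √((2·δz/z)² + (-1·δx/x)²) = √(0.0339 + 0.00137) = 0.188, so δp = 0.00507.
Q = p − s + u: δQ = √(δp² + δs² + δu²) = √(2.57e-05 + 8.41e-07 + 1.59e-07) = 0.00517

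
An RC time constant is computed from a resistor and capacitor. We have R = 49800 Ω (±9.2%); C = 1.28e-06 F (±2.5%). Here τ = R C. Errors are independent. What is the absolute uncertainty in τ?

0.00608 s

Relative error in a monomial: (δτ/τ)² = Σ (nᵢ · δxᵢ/xᵢ)².
  (1·δR/R)² = (1×0.0920)² = 0.00846;  (1·δC/C)² = (1×0.0250)² = 0.000625
δτ/τ = √(0.00909) = 0.0953
τ = 0.0637 s, so δτ = 0.0953 × 0.0637 = 0.00608 s.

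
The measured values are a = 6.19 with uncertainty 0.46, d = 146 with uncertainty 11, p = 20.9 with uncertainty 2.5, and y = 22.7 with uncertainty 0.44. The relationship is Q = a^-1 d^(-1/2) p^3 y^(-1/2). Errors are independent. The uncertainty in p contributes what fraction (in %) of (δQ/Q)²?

(δQ/Q)² = (-1·δa/a)² + (−½·δd/d)² + (3·δp/p)² + (−½·δy/y)²
  a term: (-1×0.0743)² = 0.00552
  d term: (-0.5×0.0753)² = 0.00142
  p term: (3×0.120)² = 0.129
  y term: (-0.5×0.0194)² = 9.39e-05
Total = 0.136. Share from p = 0.129/0.136 = 0.948.

94.8%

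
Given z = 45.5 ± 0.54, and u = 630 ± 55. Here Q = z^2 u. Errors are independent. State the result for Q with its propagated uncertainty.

(1.30 ± 0.118) × 10^6

Products/powers → add relative errors in quadrature, weighted by exponent:
  (2·δz/z)² = (2×0.0119)² = 0.000563;  (1·δu/u)² = (1×0.0873)² = 0.00762
δQ/Q = √(0.00818) = 0.0905
Q = 1.3e+06, so δQ = 0.0905 × 1.3e+06 = 1.18e+05.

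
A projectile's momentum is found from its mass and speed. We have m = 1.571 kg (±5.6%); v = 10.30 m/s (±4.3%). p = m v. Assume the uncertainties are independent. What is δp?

Since p is a product/quotient, work with relative uncertainties:
  (1·δm/m)² = (1×0.0560)² = 0.00314;  (1·δv/v)² = (1×0.0430)² = 0.00185
δp/p = √(0.00498) = 0.0706
p = 16.18 kg·m/s, so δp = 0.0706 × 16.18 = 1.14 kg·m/s.

1.14 kg·m/s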